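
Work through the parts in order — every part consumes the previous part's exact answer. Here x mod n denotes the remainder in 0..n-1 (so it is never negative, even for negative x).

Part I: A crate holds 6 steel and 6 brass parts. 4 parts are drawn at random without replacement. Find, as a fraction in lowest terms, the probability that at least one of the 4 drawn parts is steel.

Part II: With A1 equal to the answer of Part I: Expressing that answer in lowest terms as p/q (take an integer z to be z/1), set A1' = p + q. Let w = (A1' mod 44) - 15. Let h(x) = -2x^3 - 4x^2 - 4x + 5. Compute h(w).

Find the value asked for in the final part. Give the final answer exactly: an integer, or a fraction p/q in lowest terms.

-595

Part I: total draws C(12,4) = 495; complement C(6,4) = 15; favorable 495 - 15 = 480; P = 32/33; answer 32/33
Part II: A1 = 32/33; threaded value p + q = 65; w = 6; -2*(6)^3 - 4*(6)^2 - 4*(6)^1 + 5 = (-432) + (-144) + (-24) + (5) = -595; answer -595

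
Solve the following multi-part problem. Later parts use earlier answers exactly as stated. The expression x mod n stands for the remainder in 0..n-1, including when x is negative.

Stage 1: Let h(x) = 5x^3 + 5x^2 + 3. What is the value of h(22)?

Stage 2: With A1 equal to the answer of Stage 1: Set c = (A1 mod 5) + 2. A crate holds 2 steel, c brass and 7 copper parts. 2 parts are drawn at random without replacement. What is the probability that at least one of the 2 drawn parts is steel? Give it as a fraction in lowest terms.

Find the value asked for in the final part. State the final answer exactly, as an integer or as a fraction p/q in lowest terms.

Stage 1: 5*(22)^3 + 5*(22)^2 + 3 = (53240) + (2420) + (3) = 55663; answer 55663
Stage 2: A1 = 55663; c = 5; total draws C(14,2) = 91; complement C(12,2) = 66; favorable 91 - 66 = 25; P = 25/91; answer 25/91

25/91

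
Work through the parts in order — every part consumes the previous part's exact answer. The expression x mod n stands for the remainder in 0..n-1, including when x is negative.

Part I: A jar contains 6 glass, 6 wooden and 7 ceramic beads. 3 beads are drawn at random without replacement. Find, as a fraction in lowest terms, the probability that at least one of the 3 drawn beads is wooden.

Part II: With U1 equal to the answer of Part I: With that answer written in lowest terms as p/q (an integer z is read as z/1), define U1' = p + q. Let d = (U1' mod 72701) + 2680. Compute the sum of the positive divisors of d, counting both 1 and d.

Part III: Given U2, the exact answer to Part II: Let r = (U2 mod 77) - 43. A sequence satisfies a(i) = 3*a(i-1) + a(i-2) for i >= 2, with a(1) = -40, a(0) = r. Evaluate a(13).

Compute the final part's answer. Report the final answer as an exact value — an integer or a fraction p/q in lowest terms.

-62200120

Part I: total draws C(19,3) = 969; complement C(13,3) = 286; favorable 969 - 286 = 683; P = 683/969; answer 683/969
Part II: U1 = 683/969; threaded value p + q = 1652; d = 4332; 4332 = 2^2 * 3 * 19^2; sigma = (1 + 2 + 4) * (1 + 3) * (1 + 19 + 361) = 7 * 4 * 381 = 10668; answer 10668
Part III: U2 = 10668; r = -1; a(2) = 3*(-40) + 1*(-1) = -121; iterating: a(2)=-121, a(3)=-403, a(4)=-1330, a(5)=-4393, a(6)=-14509, a(7)=-47920, a(8)=-158269, a(9)=-522727, a(10)=-1726450, a(11)=-5702077, a(12)=-18832681, a(13)=-62200120; answer -62200120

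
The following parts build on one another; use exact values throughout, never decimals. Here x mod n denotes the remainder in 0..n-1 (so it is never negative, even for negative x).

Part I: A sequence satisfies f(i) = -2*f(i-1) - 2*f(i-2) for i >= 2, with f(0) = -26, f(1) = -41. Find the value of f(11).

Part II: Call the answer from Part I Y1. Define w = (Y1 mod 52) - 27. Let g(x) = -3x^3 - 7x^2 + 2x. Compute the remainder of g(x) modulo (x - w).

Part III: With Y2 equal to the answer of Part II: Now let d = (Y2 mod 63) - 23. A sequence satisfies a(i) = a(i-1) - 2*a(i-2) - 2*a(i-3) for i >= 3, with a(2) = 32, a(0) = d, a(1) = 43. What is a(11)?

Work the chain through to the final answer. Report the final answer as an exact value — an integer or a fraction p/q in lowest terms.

Part I: f(2) = -2*(-41) - 2*(-26) = 134; iterating: f(2)=134, f(3)=-186, f(4)=104, f(5)=164, f(6)=-536, f(7)=744, f(8)=-416, f(9)=-656, f(10)=2144, f(11)=-2976; answer -2976
Part II: Y1 = -2976; w = 13; remainder = value at the root: -3*(13)^3 - 7*(13)^2 + 2*(13)^1 = (-6591) + (-1183) + (26) = -7748; answer -7748
Part III: Y2 = -7748; d = -22; a(3) = 1*(32) - 2*(43) - 2*(-22) = -10; iterating: a(3)=-10, a(4)=-160, a(5)=-204, a(6)=136, a(7)=864, a(8)=1000, a(9)=-1000, a(10)=-4728, a(11)=-4728; answer -4728

-4728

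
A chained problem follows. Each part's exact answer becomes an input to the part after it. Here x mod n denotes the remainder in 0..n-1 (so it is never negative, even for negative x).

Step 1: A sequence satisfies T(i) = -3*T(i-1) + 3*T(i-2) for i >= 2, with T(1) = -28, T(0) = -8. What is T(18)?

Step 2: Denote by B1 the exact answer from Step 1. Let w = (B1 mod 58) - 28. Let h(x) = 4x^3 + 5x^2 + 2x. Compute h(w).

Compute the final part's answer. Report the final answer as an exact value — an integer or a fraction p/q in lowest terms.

Step 1: T(2) = -3*(-28) + 3*(-8) = 60; iterating: T(2)=60, T(3)=-264, T(4)=972, T(5)=-3708, T(6)=14040, T(7)=-53244, T(8)=201852, T(9)=-765288, T(10)=2901420, T(11)=-11000124, T(12)=41704632, T(13)=-158114268, T(14)=599456700, T(15)=-2272712904, T(16)=8616508812, T(17)=-32667665148, T(18)=123852521880; answer 123852521880
Step 2: B1 = 123852521880; w = -12; 4*(-12)^3 + 5*(-12)^2 + 2*(-12)^1 = (-6912) + (720) + (-24) = -6216; answer -6216

-6216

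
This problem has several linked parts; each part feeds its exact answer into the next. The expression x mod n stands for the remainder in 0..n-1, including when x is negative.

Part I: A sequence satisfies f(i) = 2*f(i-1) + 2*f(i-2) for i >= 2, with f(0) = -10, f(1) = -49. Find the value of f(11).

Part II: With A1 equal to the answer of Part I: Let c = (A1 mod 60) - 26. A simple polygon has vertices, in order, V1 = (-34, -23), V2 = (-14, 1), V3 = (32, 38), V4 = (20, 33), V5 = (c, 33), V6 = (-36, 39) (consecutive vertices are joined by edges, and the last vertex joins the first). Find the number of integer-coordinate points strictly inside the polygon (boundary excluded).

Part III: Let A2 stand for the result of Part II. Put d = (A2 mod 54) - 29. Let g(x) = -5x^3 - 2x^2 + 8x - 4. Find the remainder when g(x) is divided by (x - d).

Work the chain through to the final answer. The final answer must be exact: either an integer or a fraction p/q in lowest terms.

3407

Part I: f(2) = 2*(-49) + 2*(-10) = -118; iterating: f(2)=-118, f(3)=-334, f(4)=-904, f(5)=-2476, f(6)=-6760, f(7)=-18472, f(8)=-50464, f(9)=-137872, f(10)=-376672, f(11)=-1029088; answer -1029088
Part II: A1 = -1029088; c = 6; cross terms: (-34*1 - -14*-23)=-356, (-14*38 - 32*1)=-564, (32*33 - 20*38)=296, (20*33 - 6*33)=462, (6*39 - -36*33)=1422, (-36*-23 - -34*39)=2154; twice the area = |3414| = 3414; area = 1707; boundary points = 4 + 1 + 1 + 14 + 6 + 2 = 28; strictly interior points = area - boundary/2 + 1 = 1694; answer 1694
Part III: A2 = 1694; d = -9; remainder = value at the root: -5*(-9)^3 - 2*(-9)^2 + 8*(-9)^1 - 4 = (3645) + (-162) + (-72) + (-4) = 3407; answer 3407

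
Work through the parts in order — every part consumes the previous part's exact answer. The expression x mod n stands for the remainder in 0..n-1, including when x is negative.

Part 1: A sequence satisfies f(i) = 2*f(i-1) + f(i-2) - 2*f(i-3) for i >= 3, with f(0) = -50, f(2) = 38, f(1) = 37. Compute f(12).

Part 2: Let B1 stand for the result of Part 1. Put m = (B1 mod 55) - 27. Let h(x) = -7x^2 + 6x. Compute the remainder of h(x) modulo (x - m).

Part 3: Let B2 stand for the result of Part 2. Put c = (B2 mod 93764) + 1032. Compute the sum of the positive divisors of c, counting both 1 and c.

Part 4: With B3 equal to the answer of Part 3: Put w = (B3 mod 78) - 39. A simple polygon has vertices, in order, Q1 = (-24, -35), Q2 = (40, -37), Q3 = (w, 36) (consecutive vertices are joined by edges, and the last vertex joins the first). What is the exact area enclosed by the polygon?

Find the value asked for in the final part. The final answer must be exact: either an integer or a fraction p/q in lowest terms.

Part 1: f(3) = 2*(38) + 1*(37) - 2*(-50) = 213; iterating: f(3)=213, f(4)=390, f(5)=917, f(6)=1798, f(7)=3733, f(8)=7430, f(9)=14997, f(10)=29958, f(11)=60053, f(12)=120070; answer 120070
Part 2: B1 = 120070; m = -22; remainder = value at the root: -7*(-22)^2 + 6*(-22)^1 = (-3388) + (-132) = -3520; answer -3520
Part 3: B2 = -3520; c = 91276; 91276 = 2^2 * 19 * 1201; sigma = (1 + 2 + 4) * (1 + 19) * (1 + 1201) = 7 * 20 * 1202 = 168280; answer 168280
Part 4: B3 = 168280; w = -5; cross terms: (-24*-37 - 40*-35)=2288, (40*36 - -5*-37)=1255, (-5*-35 - -24*36)=1039; twice the area = |4582| = 4582; area = 2291; answer 2291

2291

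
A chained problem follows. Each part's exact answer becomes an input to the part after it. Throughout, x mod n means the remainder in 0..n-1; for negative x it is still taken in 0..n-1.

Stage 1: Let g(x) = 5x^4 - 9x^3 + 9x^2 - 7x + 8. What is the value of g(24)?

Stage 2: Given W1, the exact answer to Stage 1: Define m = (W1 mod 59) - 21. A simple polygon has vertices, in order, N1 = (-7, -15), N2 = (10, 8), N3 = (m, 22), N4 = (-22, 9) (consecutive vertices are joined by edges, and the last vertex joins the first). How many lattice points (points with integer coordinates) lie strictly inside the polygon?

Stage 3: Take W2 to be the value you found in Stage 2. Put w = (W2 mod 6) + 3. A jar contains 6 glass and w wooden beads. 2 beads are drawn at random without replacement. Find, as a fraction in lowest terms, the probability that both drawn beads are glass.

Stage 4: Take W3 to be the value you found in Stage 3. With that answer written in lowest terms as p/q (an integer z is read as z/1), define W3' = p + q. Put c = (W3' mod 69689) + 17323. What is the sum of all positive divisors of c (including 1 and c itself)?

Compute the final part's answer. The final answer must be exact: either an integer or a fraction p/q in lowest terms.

Stage 1: 5*(24)^4 - 9*(24)^3 + 9*(24)^2 - 7*(24)^1 + 8 = (1658880) + (-124416) + (5184) + (-168) + (8) = 1539488; answer 1539488
Stage 2: W1 = 1539488; m = -20; cross terms: (-7*8 - 10*-15)=94, (10*22 - -20*8)=380, (-20*9 - -22*22)=304, (-22*-15 - -7*9)=393; twice the area = |1171| = 1171; area = 1171/2; boundary points = 1 + 2 + 1 + 3 = 7; strictly interior points = area - boundary/2 + 1 = 583; answer 583
Stage 3: W2 = 583; w = 4; total draws C(10,2) = 45; favorable C(6,2) = 15; P = 1/3; answer 1/3
Stage 4: W3 = 1/3; threaded value p + q = 4; c = 17327; 17327 is prime, so its only divisors are 1 and 17327; sigma = 1 + 17327 = 17328; answer 17328

17328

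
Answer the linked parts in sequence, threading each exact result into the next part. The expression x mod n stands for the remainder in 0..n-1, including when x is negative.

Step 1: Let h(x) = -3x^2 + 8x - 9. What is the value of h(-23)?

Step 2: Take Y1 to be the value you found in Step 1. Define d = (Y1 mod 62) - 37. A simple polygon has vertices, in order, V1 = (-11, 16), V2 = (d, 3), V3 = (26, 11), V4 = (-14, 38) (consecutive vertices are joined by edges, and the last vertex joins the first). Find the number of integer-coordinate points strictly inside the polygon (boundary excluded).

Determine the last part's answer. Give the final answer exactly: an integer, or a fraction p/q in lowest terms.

659

Step 1: -3*(-23)^2 + 8*(-23)^1 - 9 = (-1587) + (-184) + (-9) = -1780; answer -1780
Step 2: Y1 = -1780; d = -19; cross terms: (-11*3 - -19*16)=271, (-19*11 - 26*3)=-287, (26*38 - -14*11)=1142, (-14*16 - -11*38)=194; twice the area = |1320| = 1320; area = 660; boundary points = 1 + 1 + 1 + 1 = 4; strictly interior points = area - boundary/2 + 1 = 659; answer 659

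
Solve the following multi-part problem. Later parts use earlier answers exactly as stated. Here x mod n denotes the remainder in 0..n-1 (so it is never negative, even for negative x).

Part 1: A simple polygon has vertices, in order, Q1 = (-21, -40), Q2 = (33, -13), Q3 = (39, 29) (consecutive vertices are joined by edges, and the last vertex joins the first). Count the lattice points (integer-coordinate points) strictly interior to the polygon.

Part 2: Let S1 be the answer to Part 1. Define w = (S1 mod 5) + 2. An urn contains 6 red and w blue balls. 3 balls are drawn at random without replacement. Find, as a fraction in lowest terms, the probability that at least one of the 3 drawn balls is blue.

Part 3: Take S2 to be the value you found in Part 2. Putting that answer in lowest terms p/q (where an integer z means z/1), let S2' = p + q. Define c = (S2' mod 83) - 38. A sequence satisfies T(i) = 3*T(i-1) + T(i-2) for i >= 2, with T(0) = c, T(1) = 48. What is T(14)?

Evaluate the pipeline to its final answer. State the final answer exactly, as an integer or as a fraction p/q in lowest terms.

Part 1: cross terms: (-21*-13 - 33*-40)=1593, (33*29 - 39*-13)=1464, (39*-40 - -21*29)=-951; twice the area = |2106| = 2106; area = 1053; boundary points = 27 + 6 + 3 = 36; strictly interior points = area - boundary/2 + 1 = 1036; answer 1036
Part 2: S1 = 1036; w = 3; total draws C(9,3) = 84; complement C(6,3) = 20; favorable 84 - 20 = 64; P = 16/21; answer 16/21
Part 3: S2 = 16/21; threaded value p + q = 37; c = -1; T(2) = 3*(48) + 1*(-1) = 143; iterating: T(2)=143, T(3)=477, T(4)=1574, T(5)=5199, T(6)=17171, T(7)=56712, T(8)=187307, T(9)=618633, T(10)=2043206, T(11)=6748251, T(12)=22287959, T(13)=73612128, T(14)=243124343; answer 243124343

243124343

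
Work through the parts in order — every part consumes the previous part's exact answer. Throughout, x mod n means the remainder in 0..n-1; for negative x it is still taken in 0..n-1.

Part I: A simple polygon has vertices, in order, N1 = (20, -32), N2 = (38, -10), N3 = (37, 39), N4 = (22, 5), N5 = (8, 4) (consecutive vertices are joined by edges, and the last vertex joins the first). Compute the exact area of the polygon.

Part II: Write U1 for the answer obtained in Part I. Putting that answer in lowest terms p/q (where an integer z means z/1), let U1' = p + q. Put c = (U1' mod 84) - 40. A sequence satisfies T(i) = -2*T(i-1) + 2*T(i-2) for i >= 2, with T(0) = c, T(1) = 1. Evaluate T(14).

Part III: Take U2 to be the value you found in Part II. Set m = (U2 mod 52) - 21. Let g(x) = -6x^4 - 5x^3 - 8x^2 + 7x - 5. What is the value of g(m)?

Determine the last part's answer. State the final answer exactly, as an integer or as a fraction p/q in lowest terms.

Part I: cross terms: (20*-10 - 38*-32)=1016, (38*39 - 37*-10)=1852, (37*5 - 22*39)=-673, (22*4 - 8*5)=48, (8*-32 - 20*4)=-336; twice the area = |1907| = 1907; area = 1907/2; answer 1907/2
Part II: U1 = 1907/2; threaded value p + q = 1909; c = 21; T(2) = -2*(1) + 2*(21) = 40; iterating: T(2)=40, T(3)=-78, T(4)=236, T(5)=-628, T(6)=1728, T(7)=-4712, T(8)=12880, T(9)=-35184, T(10)=96128, T(11)=-262624, T(12)=717504, T(13)=-1960256, T(14)=5355520; answer 5355520
Part III: U2 = 5355520; m = 19; -6*(19)^4 - 5*(19)^3 - 8*(19)^2 + 7*(19)^1 - 5 = (-781926) + (-34295) + (-2888) + (133) + (-5) = -818981; answer -818981

-818981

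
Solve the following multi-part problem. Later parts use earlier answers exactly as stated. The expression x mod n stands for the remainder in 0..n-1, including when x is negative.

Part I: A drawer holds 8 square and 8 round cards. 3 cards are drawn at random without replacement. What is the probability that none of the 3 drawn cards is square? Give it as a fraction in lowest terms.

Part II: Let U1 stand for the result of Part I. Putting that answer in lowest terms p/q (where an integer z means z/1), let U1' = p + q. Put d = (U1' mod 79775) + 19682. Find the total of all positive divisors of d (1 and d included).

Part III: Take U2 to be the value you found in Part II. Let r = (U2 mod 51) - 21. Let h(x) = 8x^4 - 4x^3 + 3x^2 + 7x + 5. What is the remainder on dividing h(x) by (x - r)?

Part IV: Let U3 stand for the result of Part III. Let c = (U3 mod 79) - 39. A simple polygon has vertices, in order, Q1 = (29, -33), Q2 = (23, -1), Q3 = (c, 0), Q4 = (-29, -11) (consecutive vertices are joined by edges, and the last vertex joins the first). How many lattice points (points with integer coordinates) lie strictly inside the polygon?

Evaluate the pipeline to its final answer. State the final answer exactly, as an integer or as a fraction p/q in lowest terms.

Part I: total draws C(16,3) = 560; favorable C(8,3) = 56; P = 1/10; answer 1/10
Part II: U1 = 1/10; threaded value p + q = 11; d = 19693; 19693 = 47 * 419; sigma = (1 + 47) * (1 + 419) = 48 * 420 = 20160; answer 20160
Part III: U2 = 20160; r = -6; remainder = value at the root: 8*(-6)^4 - 4*(-6)^3 + 3*(-6)^2 + 7*(-6)^1 + 5 = (10368) + (864) + (108) + (-42) + (5) = 11303; answer 11303
Part IV: U3 = 11303; c = -33; cross terms: (29*-1 - 23*-33)=730, (23*0 - -33*-1)=-33, (-33*-11 - -29*0)=363, (-29*-33 - 29*-11)=1276; twice the area = |2336| = 2336; area = 1168; boundary points = 2 + 1 + 1 + 2 = 6; strictly interior points = area - boundary/2 + 1 = 1166; answer 1166

1166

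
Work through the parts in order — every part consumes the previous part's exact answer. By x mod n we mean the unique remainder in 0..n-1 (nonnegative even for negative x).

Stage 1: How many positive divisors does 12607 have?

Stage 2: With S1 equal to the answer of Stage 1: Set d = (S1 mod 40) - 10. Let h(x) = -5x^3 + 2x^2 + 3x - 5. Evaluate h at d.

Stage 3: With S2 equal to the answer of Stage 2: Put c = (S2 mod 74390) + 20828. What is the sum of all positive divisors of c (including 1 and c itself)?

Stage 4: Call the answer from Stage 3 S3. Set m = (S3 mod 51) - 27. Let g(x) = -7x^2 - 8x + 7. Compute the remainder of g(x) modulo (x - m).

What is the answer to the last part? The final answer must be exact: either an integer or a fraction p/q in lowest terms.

Stage 1: 12607 = 7 * 1801; number of divisors = (1+1) * (1+1) = 4; answer 4
Stage 2: S1 = 4; d = -6; -5*(-6)^3 + 2*(-6)^2 + 3*(-6)^1 - 5 = (1080) + (72) + (-18) + (-5) = 1129; answer 1129
Stage 3: S2 = 1129; c = 21957; 21957 = 3 * 13 * 563; sigma = (1 + 3) * (1 + 13) * (1 + 563) = 4 * 14 * 564 = 31584; answer 31584
Stage 4: S3 = 31584; m = -12; remainder = value at the root: -7*(-12)^2 - 8*(-12)^1 + 7 = (-1008) + (96) + (7) = -905; answer -905

-905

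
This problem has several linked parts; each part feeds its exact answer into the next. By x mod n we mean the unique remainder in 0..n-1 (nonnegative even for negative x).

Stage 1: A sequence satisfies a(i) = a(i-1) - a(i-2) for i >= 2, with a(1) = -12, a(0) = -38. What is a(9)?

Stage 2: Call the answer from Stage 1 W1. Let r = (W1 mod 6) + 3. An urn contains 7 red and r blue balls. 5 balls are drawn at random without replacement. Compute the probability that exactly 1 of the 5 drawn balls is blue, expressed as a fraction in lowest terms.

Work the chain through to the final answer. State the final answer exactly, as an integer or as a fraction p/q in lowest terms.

Stage 1: a(2) = 1*(-12) - 1*(-38) = 26; iterating: a(2)=26, a(3)=38, a(4)=12, a(5)=-26, a(6)=-38, a(7)=-12, a(8)=26, a(9)=38; answer 38
Stage 2: W1 = 38; r = 5; total draws C(12,5) = 792; favorable C(5,1)*C(7,4) = 175; P = 175/792; answer 175/792

175/792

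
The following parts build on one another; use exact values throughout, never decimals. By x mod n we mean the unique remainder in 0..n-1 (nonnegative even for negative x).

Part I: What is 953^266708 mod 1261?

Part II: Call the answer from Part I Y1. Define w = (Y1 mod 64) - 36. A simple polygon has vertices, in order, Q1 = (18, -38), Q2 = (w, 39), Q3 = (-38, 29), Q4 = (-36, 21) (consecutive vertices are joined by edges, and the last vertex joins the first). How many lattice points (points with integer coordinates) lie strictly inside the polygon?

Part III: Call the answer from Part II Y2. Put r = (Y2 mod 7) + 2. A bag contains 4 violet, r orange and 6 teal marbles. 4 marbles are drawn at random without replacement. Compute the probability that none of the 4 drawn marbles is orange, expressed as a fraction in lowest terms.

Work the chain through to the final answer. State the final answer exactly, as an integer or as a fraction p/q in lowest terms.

Part I: squarings mod 1261: 953^1=953, 953^2=289, 953^4=295, 953^8=16, 953^16=256, 953^32=1225, 953^64=35, 953^128=1225, 953^256=35, 953^512=1225, 953^1024=35, 953^2048=1225, 953^4096=35, 953^8192=1225, 953^16384=35, 953^32768=1225, 953^65536=35, 953^131072=1225, 953^262144=35; 953^266708 = 953^4 * 953^16 * 953^64 * 953^128 * 953^256 * 953^4096 * 953^262144 = 1121 (mod 1261); answer 1121
Part II: Y1 = 1121; w = -3; cross terms: (18*39 - -3*-38)=588, (-3*29 - -38*39)=1395, (-38*21 - -36*29)=246, (-36*-38 - 18*21)=990; twice the area = |3219| = 3219; area = 3219/2; boundary points = 7 + 5 + 2 + 1 = 15; strictly interior points = area - boundary/2 + 1 = 1603; answer 1603
Part III: Y2 = 1603; r = 2; total draws C(12,4) = 495; favorable C(10,4) = 210; P = 14/33; answer 14/33

14/33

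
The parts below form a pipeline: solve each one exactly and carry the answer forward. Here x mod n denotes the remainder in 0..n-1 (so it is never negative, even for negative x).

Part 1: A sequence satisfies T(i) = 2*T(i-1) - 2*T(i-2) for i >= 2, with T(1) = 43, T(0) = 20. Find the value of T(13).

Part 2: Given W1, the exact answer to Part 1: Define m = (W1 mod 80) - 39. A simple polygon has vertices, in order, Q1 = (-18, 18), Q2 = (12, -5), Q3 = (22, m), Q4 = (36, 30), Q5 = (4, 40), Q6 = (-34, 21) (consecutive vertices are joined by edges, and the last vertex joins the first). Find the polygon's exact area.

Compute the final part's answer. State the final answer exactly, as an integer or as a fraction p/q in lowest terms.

Part 1: T(2) = 2*(43) - 2*(20) = 46; iterating: T(2)=46, T(3)=6, T(4)=-80, T(5)=-172, T(6)=-184, T(7)=-24, T(8)=320, T(9)=688, T(10)=736, T(11)=96, T(12)=-1280, T(13)=-2752; answer -2752
Part 2: W1 = -2752; m = 9; cross terms: (-18*-5 - 12*18)=-126, (12*9 - 22*-5)=218, (22*30 - 36*9)=336, (36*40 - 4*30)=1320, (4*21 - -34*40)=1444, (-34*18 - -18*21)=-234; twice the area = |2958| = 2958; area = 1479; answer 1479

1479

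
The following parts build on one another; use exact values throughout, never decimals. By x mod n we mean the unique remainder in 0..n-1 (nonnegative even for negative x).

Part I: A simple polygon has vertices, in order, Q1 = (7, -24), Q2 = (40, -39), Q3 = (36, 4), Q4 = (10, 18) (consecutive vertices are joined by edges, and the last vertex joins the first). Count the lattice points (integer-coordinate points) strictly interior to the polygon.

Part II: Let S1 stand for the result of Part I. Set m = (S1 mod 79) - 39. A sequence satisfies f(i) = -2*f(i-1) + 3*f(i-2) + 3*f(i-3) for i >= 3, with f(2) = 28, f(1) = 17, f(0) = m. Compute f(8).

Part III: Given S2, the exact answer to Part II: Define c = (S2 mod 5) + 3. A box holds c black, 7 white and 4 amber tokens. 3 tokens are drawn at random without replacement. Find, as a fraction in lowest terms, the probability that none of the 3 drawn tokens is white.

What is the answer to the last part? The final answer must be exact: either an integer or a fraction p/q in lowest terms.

8/65

Part I: cross terms: (7*-39 - 40*-24)=687, (40*4 - 36*-39)=1564, (36*18 - 10*4)=608, (10*-24 - 7*18)=-366; twice the area = |2493| = 2493; area = 2493/2; boundary points = 3 + 1 + 2 + 3 = 9; strictly interior points = area - boundary/2 + 1 = 1243; answer 1243
Part II: S1 = 1243; m = 19; f(3) = -2*(28) + 3*(17) + 3*(19) = 52; iterating: f(3)=52, f(4)=31, f(5)=178, f(6)=-107, f(7)=841, f(8)=-1469; answer -1469
Part III: S2 = -1469; c = 4; total draws C(15,3) = 455; favorable C(8,3) = 56; P = 8/65; answer 8/65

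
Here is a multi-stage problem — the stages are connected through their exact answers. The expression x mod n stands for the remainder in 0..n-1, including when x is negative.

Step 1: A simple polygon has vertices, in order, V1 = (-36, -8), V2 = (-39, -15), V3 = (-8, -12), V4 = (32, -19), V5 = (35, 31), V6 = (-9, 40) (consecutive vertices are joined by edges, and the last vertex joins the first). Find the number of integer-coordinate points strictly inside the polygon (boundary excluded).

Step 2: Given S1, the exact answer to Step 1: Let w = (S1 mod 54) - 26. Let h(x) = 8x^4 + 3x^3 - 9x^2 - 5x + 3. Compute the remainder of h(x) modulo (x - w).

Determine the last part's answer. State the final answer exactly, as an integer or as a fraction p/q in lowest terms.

Step 1: cross terms: (-36*-15 - -39*-8)=228, (-39*-12 - -8*-15)=348, (-8*-19 - 32*-12)=536, (32*31 - 35*-19)=1657, (35*40 - -9*31)=1679, (-9*-8 - -36*40)=1512; twice the area = |5960| = 5960; area = 2980; boundary points = 1 + 1 + 1 + 1 + 1 + 3 = 8; strictly interior points = area - boundary/2 + 1 = 2977; answer 2977
Step 2: S1 = 2977; w = -19; remainder = value at the root: 8*(-19)^4 + 3*(-19)^3 - 9*(-19)^2 - 5*(-19)^1 + 3 = (1042568) + (-20577) + (-3249) + (95) + (3) = 1018840; answer 1018840

1018840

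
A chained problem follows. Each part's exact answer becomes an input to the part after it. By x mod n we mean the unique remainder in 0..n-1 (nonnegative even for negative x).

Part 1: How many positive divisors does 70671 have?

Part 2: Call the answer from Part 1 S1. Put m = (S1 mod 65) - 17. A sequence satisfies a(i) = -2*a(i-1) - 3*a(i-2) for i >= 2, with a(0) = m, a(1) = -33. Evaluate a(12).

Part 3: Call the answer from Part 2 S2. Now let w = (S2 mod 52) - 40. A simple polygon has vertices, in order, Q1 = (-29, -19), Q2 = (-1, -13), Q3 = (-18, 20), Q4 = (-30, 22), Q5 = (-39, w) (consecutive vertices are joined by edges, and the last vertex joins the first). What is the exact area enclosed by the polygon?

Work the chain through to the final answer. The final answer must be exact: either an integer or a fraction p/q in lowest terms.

952

Part 1: 70671 = 3 * 23557; number of divisors = (1+1) * (1+1) = 4; answer 4
Part 2: S1 = 4; m = -13; a(2) = -2*(-33) - 3*(-13) = 105; iterating: a(2)=105, a(3)=-111, a(4)=-93, a(5)=519, a(6)=-759, a(7)=-39, a(8)=2355, a(9)=-4593, a(10)=2121, a(11)=9537, a(12)=-25437; answer -25437
Part 3: S2 = -25437; w = 3; cross terms: (-29*-13 - -1*-19)=358, (-1*20 - -18*-13)=-254, (-18*22 - -30*20)=204, (-30*3 - -39*22)=768, (-39*-19 - -29*3)=828; twice the area = |1904| = 1904; area = 952; answer 952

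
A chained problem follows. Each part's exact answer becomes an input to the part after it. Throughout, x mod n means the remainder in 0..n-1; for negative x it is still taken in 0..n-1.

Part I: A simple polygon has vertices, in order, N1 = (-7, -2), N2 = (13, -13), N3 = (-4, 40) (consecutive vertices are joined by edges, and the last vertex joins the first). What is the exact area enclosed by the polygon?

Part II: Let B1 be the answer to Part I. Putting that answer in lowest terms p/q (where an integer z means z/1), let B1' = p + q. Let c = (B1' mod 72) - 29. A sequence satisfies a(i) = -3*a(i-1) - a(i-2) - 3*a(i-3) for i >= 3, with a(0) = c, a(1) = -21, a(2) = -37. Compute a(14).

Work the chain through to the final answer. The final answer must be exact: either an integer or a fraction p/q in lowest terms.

-26306317

Part I: cross terms: (-7*-13 - 13*-2)=117, (13*40 - -4*-13)=468, (-4*-2 - -7*40)=288; twice the area = |873| = 873; area = 873/2; answer 873/2
Part II: B1 = 873/2; threaded value p + q = 875; c = -18; a(3) = -3*(-37) - 1*(-21) - 3*(-18) = 186; iterating: a(3)=186, a(4)=-458, a(5)=1299, a(6)=-3997, a(7)=12066, a(8)=-36098, a(9)=108219, a(10)=-324757, a(11)=974346, a(12)=-2922938, a(13)=8768739, a(14)=-26306317; answer -26306317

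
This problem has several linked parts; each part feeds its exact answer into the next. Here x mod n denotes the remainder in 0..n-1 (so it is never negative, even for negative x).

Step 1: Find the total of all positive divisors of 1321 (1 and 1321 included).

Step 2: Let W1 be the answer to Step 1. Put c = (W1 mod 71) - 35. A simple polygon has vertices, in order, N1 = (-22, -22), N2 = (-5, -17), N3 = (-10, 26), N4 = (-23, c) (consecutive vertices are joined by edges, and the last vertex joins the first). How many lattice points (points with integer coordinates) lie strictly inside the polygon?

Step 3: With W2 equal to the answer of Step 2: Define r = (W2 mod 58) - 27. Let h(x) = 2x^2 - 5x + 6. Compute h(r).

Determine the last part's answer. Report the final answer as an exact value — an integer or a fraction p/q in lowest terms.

906

Step 1: 1321 is prime, so its only divisors are 1 and 1321; sigma = 1 + 1321 = 1322; answer 1322
Step 2: W1 = 1322; c = 9; cross terms: (-22*-17 - -5*-22)=264, (-5*26 - -10*-17)=-300, (-10*9 - -23*26)=508, (-23*-22 - -22*9)=704; twice the area = |1176| = 1176; area = 588; boundary points = 1 + 1 + 1 + 1 = 4; strictly interior points = area - boundary/2 + 1 = 587; answer 587
Step 3: W2 = 587; r = -20; 2*(-20)^2 - 5*(-20)^1 + 6 = (800) + (100) + (6) = 906; answer 906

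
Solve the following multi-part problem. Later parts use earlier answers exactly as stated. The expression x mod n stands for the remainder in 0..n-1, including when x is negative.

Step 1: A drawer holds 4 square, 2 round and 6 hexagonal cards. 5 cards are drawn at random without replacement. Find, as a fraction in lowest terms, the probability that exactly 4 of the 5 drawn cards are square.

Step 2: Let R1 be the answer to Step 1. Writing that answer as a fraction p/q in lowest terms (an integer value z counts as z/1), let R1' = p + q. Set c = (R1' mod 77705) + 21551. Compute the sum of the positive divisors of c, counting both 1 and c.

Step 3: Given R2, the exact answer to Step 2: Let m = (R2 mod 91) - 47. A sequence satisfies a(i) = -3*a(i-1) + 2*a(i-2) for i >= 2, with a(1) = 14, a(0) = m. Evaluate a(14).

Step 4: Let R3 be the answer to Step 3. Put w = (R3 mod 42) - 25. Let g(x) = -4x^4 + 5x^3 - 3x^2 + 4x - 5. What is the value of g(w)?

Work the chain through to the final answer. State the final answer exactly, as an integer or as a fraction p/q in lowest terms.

Step 1: total draws C(12,5) = 792; favorable C(4,4)*C(8,1) = 8; P = 1/99; answer 1/99
Step 2: R1 = 1/99; threaded value p + q = 100; c = 21651; 21651 = 3 * 7 * 1031; sigma = (1 + 3) * (1 + 7) * (1 + 1031) = 4 * 8 * 1032 = 33024; answer 33024
Step 3: R2 = 33024; m = 35; a(2) = -3*(14) + 2*(35) = 28; iterating: a(2)=28, a(3)=-56, a(4)=224, a(5)=-784, a(6)=2800, a(7)=-9968, a(8)=35504, a(9)=-126448, a(10)=450352, a(11)=-1603952, a(12)=5712560, a(13)=-20345584, a(14)=72461872; answer 72461872
Step 4: R3 = 72461872; w = 3; -4*(3)^4 + 5*(3)^3 - 3*(3)^2 + 4*(3)^1 - 5 = (-324) + (135) + (-27) + (12) + (-5) = -209; answer -209

-209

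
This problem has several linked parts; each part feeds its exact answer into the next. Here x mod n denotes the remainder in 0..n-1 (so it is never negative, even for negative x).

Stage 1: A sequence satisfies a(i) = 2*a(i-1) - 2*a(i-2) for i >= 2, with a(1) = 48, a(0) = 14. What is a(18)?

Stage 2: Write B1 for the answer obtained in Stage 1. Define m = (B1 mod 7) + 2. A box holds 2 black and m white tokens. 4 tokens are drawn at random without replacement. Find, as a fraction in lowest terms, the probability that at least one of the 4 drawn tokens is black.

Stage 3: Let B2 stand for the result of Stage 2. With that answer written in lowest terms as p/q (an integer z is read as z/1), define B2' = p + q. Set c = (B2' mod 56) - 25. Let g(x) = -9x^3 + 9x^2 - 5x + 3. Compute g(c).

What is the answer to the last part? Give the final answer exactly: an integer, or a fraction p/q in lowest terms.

Stage 1: a(2) = 2*(48) - 2*(14) = 68; iterating: a(2)=68, a(3)=40, a(4)=-56, a(5)=-192, a(6)=-272, a(7)=-160, a(8)=224, a(9)=768, a(10)=1088, a(11)=640, a(12)=-896, a(13)=-3072, a(14)=-4352, a(15)=-2560, a(16)=3584, a(17)=12288, a(18)=17408; answer 17408
Stage 2: B1 = 17408; m = 8; total draws C(10,4) = 210; complement C(8,4) = 70; favorable 210 - 70 = 140; P = 2/3; answer 2/3
Stage 3: B2 = 2/3; threaded value p + q = 5; c = -20; -9*(-20)^3 + 9*(-20)^2 - 5*(-20)^1 + 3 = (72000) + (3600) + (100) + (3) = 75703; answer 75703

75703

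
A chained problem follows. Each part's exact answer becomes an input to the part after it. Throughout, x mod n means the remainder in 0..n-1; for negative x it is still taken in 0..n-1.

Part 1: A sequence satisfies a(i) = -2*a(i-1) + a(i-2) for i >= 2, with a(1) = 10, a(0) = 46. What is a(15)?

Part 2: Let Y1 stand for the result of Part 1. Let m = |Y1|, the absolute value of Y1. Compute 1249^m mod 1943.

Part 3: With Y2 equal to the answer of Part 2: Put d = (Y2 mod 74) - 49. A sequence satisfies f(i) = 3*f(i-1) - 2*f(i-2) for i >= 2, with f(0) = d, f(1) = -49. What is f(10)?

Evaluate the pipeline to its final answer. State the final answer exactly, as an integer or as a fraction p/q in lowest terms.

Part 1: a(2) = -2*(10) + 1*(46) = 26; iterating: a(2)=26, a(3)=-42, a(4)=110, a(5)=-262, a(6)=634, a(7)=-1530, a(8)=3694, a(9)=-8918, a(10)=21530, a(11)=-51978, a(12)=125486, a(13)=-302950, a(14)=731386, a(15)=-1765722; answer -1765722
Part 2: Y1 = -1765722; m = 1765722; squarings mod 1943: 1249^1=1249, 1249^2=1715, 1249^4=1466, 1249^8=198, 1249^16=344, 1249^32=1756, 1249^64=1938, 1249^128=25, 1249^256=625, 1249^512=82, 1249^1024=895, 1249^2048=509, 1249^4096=662, 1249^8192=1069, 1249^16384=277, 1249^32768=952, 1249^65536=866, 1249^131072=1901, 1249^262144=1764, 1249^524288=953, 1249^1048576=828; 1249^1765722 = 1249^2 * 1249^8 * 1249^16 * 1249^64 * 1249^256 * 1249^4096 * 1249^8192 * 1249^16384 * 1249^32768 * 1249^131072 * 1249^524288 * 1249^1048576 = 1246 (mod 1943); answer 1246
Part 3: Y2 = 1246; d = 13; f(2) = 3*(-49) - 2*(13) = -173; iterating: f(2)=-173, f(3)=-421, f(4)=-917, f(5)=-1909, f(6)=-3893, f(7)=-7861, f(8)=-15797, f(9)=-31669, f(10)=-63413; answer -63413

-63413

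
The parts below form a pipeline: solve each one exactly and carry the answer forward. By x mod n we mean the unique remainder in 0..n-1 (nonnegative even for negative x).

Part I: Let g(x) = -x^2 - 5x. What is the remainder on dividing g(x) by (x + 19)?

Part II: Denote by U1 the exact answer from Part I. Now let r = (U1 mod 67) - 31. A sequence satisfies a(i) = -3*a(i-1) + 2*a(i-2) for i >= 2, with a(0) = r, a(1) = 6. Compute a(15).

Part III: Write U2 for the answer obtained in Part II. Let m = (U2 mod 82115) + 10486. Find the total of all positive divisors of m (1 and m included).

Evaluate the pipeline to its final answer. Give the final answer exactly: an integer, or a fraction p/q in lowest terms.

199200

Part I: remainder = value at the root: -1*(-19)^2 - 5*(-19)^1 = (-361) + (95) = -266; answer -266
Part II: U1 = -266; r = -29; a(2) = -3*(6) + 2*(-29) = -76; iterating: a(2)=-76, a(3)=240, a(4)=-872, a(5)=3096, a(6)=-11032, a(7)=39288, a(8)=-139928, a(9)=498360, a(10)=-1774936, a(11)=6321528, a(12)=-22514456, a(13)=80186424, a(14)=-285588184, a(15)=1017137400; answer 1017137400
Part III: U2 = 1017137400; m = 71496; 71496 = 2^3 * 3^3 * 331; sigma = (1 + 2 + 4 + 8) * (1 + 3 + 9 + 27) * (1 + 331) = 15 * 40 * 332 = 199200; answer 199200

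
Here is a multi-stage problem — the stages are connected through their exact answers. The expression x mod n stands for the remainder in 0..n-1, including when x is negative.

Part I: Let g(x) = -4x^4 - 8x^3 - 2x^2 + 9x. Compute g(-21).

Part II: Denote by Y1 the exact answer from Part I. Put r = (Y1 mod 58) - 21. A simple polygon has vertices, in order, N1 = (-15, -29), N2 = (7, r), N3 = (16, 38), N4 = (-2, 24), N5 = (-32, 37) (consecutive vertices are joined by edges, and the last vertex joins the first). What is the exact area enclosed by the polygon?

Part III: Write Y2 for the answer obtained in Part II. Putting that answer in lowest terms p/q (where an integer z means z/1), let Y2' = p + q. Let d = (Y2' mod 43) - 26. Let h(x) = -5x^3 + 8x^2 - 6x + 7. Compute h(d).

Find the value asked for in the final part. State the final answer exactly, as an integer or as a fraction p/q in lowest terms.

-209

Part I: -4*(-21)^4 - 8*(-21)^3 - 2*(-21)^2 + 9*(-21)^1 = (-777924) + (74088) + (-882) + (-189) = -704907; answer -704907
Part II: Y1 = -704907; r = 4; cross terms: (-15*4 - 7*-29)=143, (7*38 - 16*4)=202, (16*24 - -2*38)=460, (-2*37 - -32*24)=694, (-32*-29 - -15*37)=1483; twice the area = |2982| = 2982; area = 1491; answer 1491
Part III: Y2 = 1491; threaded value p + q = 1492; d = 4; -5*(4)^3 + 8*(4)^2 - 6*(4)^1 + 7 = (-320) + (128) + (-24) + (7) = -209; answer -209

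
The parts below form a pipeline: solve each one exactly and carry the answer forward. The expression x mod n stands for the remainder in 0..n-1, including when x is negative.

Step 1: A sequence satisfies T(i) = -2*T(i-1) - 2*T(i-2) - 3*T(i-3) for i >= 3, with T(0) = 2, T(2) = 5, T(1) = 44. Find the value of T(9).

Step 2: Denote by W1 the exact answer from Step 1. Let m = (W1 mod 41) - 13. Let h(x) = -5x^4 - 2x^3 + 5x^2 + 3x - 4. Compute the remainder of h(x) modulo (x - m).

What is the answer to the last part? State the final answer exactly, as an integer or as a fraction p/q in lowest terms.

-47534

Step 1: T(3) = -2*(5) - 2*(44) - 3*(2) = -104; iterating: T(3)=-104, T(4)=66, T(5)=61, T(6)=58, T(7)=-436, T(8)=573, T(9)=-448; answer -448
Step 2: W1 = -448; m = -10; remainder = value at the root: -5*(-10)^4 - 2*(-10)^3 + 5*(-10)^2 + 3*(-10)^1 - 4 = (-50000) + (2000) + (500) + (-30) + (-4) = -47534; answer -47534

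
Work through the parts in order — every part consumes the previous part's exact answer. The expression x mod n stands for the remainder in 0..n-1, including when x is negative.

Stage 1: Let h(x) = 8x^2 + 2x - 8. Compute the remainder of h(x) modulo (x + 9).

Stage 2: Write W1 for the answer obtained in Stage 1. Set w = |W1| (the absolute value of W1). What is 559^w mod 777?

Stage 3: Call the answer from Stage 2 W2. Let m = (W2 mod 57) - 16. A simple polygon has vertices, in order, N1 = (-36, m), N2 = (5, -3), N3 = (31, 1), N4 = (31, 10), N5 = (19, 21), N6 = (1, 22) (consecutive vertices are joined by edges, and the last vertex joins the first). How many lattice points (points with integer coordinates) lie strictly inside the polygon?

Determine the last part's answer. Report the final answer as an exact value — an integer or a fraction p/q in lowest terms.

Stage 1: remainder = value at the root: 8*(-9)^2 + 2*(-9)^1 - 8 = (648) + (-18) + (-8) = 622; answer 622
Stage 2: W1 = 622; w = 622; squarings mod 777: 559^1=559, 559^2=127, 559^4=589, 559^8=379, 559^16=673, 559^32=715, 559^64=736, 559^128=127, 559^256=589, 559^512=379; 559^622 = 559^2 * 559^4 * 559^8 * 559^32 * 559^64 * 559^512 = 736 (mod 777); answer 736
Stage 3: W2 = 736; m = 36; cross terms: (-36*-3 - 5*36)=-72, (5*1 - 31*-3)=98, (31*10 - 31*1)=279, (31*21 - 19*10)=461, (19*22 - 1*21)=397, (1*36 - -36*22)=828; twice the area = |1991| = 1991; area = 1991/2; boundary points = 1 + 2 + 9 + 1 + 1 + 1 = 15; strictly interior points = area - boundary/2 + 1 = 989; answer 989

989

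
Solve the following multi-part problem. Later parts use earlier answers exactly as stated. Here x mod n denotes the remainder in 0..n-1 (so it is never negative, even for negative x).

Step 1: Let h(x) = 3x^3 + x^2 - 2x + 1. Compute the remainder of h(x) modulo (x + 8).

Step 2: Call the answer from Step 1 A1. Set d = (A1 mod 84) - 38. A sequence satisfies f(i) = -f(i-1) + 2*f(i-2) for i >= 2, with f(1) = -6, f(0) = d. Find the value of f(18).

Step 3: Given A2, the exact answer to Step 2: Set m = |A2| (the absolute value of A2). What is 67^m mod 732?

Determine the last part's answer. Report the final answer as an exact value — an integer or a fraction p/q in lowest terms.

Step 1: remainder = value at the root: 3*(-8)^3 + 1*(-8)^2 - 2*(-8)^1 + 1 = (-1536) + (64) + (16) + (1) = -1455; answer -1455
Step 2: A1 = -1455; d = 19; f(2) = -1*(-6) + 2*(19) = 44; iterating: f(2)=44, f(3)=-56, f(4)=144, f(5)=-256, f(6)=544, f(7)=-1056, f(8)=2144, f(9)=-4256, f(10)=8544, f(11)=-17056, f(12)=34144, f(13)=-68256, f(14)=136544, f(15)=-273056, f(16)=546144, f(17)=-1092256, f(18)=2184544; answer 2184544
Step 3: A2 = 2184544; m = 2184544; squarings mod 732: 67^1=67, 67^2=97, 67^4=625, 67^8=469, 67^16=361, 67^32=25, 67^64=625, 67^128=469, 67^256=361, 67^512=25, 67^1024=625, 67^2048=469, 67^4096=361, 67^8192=25, 67^16384=625, 67^32768=469, 67^65536=361, 67^131072=25, 67^262144=625, 67^524288=469, 67^1048576=361, 67^2097152=25; 67^2184544 = 67^32 * 67^64 * 67^256 * 67^1024 * 67^4096 * 67^16384 * 67^65536 * 67^2097152 = 625 (mod 732); answer 625

625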